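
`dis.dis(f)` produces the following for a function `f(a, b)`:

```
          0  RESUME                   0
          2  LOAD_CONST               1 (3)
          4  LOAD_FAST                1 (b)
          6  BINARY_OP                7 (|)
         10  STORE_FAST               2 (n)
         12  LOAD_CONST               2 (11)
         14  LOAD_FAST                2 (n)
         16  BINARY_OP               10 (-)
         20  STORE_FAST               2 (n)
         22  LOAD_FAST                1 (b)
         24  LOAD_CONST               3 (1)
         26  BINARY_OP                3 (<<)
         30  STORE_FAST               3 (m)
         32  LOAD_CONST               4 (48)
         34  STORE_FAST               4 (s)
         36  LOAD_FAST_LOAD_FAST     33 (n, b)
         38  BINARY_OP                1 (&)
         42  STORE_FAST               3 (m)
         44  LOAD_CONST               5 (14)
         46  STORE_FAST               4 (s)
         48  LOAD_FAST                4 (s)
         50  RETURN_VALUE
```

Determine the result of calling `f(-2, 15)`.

LOAD_CONST → push 3. Stack: [3]
LOAD_FAST b → push 15. Stack: [3, 15]
BINARY_OP | → 3 | 15 = 15. Stack: [15]
STORE_FAST n → n=15. Stack: []
LOAD_CONST → push 11. Stack: [11]
LOAD_FAST n → push 15. Stack: [11, 15]
BINARY_OP - → 11 - 15 = -4. Stack: [-4]
STORE_FAST n → n=-4. Stack: []
LOAD_FAST b → push 15. Stack: [15]
LOAD_CONST → push 1. Stack: [15, 1]
BINARY_OP << → 15 << 1 = 30. Stack: [30]
STORE_FAST m → m=30. Stack: []
LOAD_CONST → push 48. Stack: [48]
STORE_FAST s → s=48. Stack: []
LOAD_FAST_LOAD_FAST n,b → push -4,15. Stack: [-4, 15]
BINARY_OP & → -4 & 15 = 12. Stack: [12]
STORE_FAST m → m=12. Stack: []
LOAD_CONST → push 14. Stack: [14]
STORE_FAST s → s=14. Stack: []
LOAD_FAST s → push 14. Stack: [14]
RETURN_VALUE → return 14.

14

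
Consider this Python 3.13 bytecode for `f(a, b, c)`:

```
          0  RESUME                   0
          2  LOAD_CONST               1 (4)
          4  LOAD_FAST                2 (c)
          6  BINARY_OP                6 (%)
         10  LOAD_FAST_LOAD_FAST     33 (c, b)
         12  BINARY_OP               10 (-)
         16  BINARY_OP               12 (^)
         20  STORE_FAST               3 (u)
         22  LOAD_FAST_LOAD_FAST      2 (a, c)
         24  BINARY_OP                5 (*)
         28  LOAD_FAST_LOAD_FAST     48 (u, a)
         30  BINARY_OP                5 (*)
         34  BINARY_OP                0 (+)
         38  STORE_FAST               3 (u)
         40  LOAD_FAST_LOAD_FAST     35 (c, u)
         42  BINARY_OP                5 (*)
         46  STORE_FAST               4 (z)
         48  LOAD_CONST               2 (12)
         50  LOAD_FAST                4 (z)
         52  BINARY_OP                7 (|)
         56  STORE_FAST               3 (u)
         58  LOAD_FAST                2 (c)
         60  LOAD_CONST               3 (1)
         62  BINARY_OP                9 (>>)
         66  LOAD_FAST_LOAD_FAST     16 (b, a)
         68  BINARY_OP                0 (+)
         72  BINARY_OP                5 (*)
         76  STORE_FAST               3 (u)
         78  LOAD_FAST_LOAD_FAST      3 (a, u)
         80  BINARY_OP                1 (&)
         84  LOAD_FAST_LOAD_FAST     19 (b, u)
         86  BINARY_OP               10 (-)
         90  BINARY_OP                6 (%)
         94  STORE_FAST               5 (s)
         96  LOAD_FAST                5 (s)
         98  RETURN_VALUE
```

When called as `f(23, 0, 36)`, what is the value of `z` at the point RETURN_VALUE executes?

LOAD_CONST → push 4. Stack: [4]
LOAD_FAST c → push 36. Stack: [4, 36]
BINARY_OP % → 4 % 36 = 4. Stack: [4]
LOAD_FAST_LOAD_FAST c,b → push 36,0. Stack: [4, 36, 0]
BINARY_OP - → 36 - 0 = 36. Stack: [4, 36]
BINARY_OP ^ → 4 ^ 36 = 32. Stack: [32]
STORE_FAST u → u=32. Stack: []
LOAD_FAST_LOAD_FAST a,c → push 23,36. Stack: [23, 36]
BINARY_OP * → 23 * 36 = 828. Stack: [828]
LOAD_FAST_LOAD_FAST u,a → push 32,23. Stack: [828, 32, 23]
BINARY_OP * → 32 * 23 = 736. Stack: [828, 736]
BINARY_OP + → 828 + 736 = 1564. Stack: [1564]
STORE_FAST u → u=1564. Stack: []
LOAD_FAST_LOAD_FAST c,u → push 36,1564. Stack: [36, 1564]
BINARY_OP * → 36 * 1564 = 56304. Stack: [56304]
STORE_FAST z → z=56304. Stack: []
LOAD_CONST → push 12. Stack: [12]
LOAD_FAST z → push 56304. Stack: [12, 56304]
BINARY_OP | → 12 | 56304 = 56316. Stack: [56316]
STORE_FAST u → u=56316. Stack: []
LOAD_FAST c → push 36. Stack: [36]
LOAD_CONST → push 1. Stack: [36, 1]
BINARY_OP >> → 36 >> 1 = 18. Stack: [18]
LOAD_FAST_LOAD_FAST b,a → push 0,23. Stack: [18, 0, 23]
BINARY_OP + → 0 + 23 = 23. Stack: [18, 23]
BINARY_OP * → 18 * 23 = 414. Stack: [414]
STORE_FAST u → u=414. Stack: []
LOAD_FAST_LOAD_FAST a,u → push 23,414. Stack: [23, 414]
BINARY_OP & → 23 & 414 = 22. Stack: [22]
LOAD_FAST_LOAD_FAST b,u → push 0,414. Stack: [22, 0, 414]
BINARY_OP - → 0 - 414 = -414. Stack: [22, -414]
BINARY_OP % → 22 % -414 = -392. Stack: [-392]
STORE_FAST s → s=-392. Stack: []
LOAD_FAST s → push -392. Stack: [-392]
RETURN_VALUE → return -392.

56304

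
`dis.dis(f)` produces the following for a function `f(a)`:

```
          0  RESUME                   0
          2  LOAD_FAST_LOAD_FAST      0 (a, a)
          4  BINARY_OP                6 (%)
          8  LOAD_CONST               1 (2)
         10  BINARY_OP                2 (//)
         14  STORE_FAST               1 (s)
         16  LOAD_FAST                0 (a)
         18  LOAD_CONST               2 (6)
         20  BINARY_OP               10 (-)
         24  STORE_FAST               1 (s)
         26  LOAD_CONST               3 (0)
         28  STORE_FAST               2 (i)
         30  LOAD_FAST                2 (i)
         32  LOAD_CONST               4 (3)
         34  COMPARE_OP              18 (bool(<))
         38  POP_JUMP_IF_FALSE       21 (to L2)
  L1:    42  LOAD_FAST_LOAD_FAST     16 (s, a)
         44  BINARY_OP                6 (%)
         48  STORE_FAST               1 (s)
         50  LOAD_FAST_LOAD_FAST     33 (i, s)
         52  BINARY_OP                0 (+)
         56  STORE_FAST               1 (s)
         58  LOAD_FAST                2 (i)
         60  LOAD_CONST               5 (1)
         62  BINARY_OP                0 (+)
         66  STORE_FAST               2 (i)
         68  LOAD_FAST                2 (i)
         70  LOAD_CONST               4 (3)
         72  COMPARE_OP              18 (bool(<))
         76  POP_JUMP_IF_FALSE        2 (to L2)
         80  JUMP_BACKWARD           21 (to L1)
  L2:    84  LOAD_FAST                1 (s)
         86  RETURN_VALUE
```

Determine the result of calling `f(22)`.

19

LOAD_FAST_LOAD_FAST a,a → push 22,22. Stack: [22, 22]
BINARY_OP % → 22 % 22 = 0. Stack: [0]
LOAD_CONST → push 2. Stack: [0, 2]
BINARY_OP // → 0 // 2 = 0. Stack: [0]
STORE_FAST s → s=0. Stack: []
LOAD_FAST a → push 22. Stack: [22]
LOAD_CONST → push 6. Stack: [22, 6]
BINARY_OP - → 22 - 6 = 16. Stack: [16]
STORE_FAST s → s=16. Stack: []
LOAD_CONST → push 0. Stack: [0]
STORE_FAST i → i=0. Stack: []
LOAD_FAST i → push 0. Stack: [0]
LOAD_CONST → push 3. Stack: [0, 3]
COMPARE_OP bool(<) → 0 vs 3 = True. Stack: [True]
POP_JUMP_IF_FALSE → pop True; no jump. Stack: []
LOAD_FAST_LOAD_FAST s,a → push 16,22. Stack: [16, 22]
BINARY_OP % → 16 % 22 = 16. Stack: [16]
STORE_FAST s → s=16. Stack: []
LOAD_FAST_LOAD_FAST i,s → push 0,16. Stack: [0, 16]
BINARY_OP + → 0 + 16 = 16. Stack: [16]
STORE_FAST s → s=16. Stack: []
LOAD_FAST i → push 0. Stack: [0]
LOAD_CONST → push 1. Stack: [0, 1]
BINARY_OP + → 0 + 1 = 1. Stack: [1]
STORE_FAST i → i=1. Stack: []
LOAD_FAST i → push 1. Stack: [1]
LOAD_CONST → push 3. Stack: [1, 3]
COMPARE_OP bool(<) → 1 vs 3 = True. Stack: [True]
POP_JUMP_IF_FALSE → pop True; no jump. Stack: []
LOAD_FAST_LOAD_FAST s,a → push 16,22. Stack: [16, 22]
BINARY_OP % → 16 % 22 = 16. Stack: [16]
STORE_FAST s → s=16. Stack: []
LOAD_FAST_LOAD_FAST i,s → push 1,16. Stack: [1, 16]
BINARY_OP + → 1 + 16 = 17. Stack: [17]
STORE_FAST s → s=17. Stack: []
LOAD_FAST i → push 1. Stack: [1]
LOAD_CONST → push 1. Stack: [1, 1]
BINARY_OP + → 1 + 1 = 2. Stack: [2]
STORE_FAST i → i=2. Stack: []
LOAD_FAST i → push 2. Stack: [2]
LOAD_CONST → push 3. Stack: [2, 3]
COMPARE_OP bool(<) → 2 vs 3 = True. Stack: [True]
POP_JUMP_IF_FALSE → pop True; no jump. Stack: []
LOAD_FAST_LOAD_FAST s,a → push 17,22. Stack: [17, 22]
BINARY_OP % → 17 % 22 = 17. Stack: [17]
STORE_FAST s → s=17. Stack: []
LOAD_FAST_LOAD_FAST i,s → push 2,17. Stack: [2, 17]
BINARY_OP + → 2 + 17 = 19. Stack: [19]
STORE_FAST s → s=19. Stack: []
LOAD_FAST i → push 2. Stack: [2]
LOAD_CONST → push 1. Stack: [2, 1]
BINARY_OP + → 2 + 1 = 3. Stack: [3]
STORE_FAST i → i=3. Stack: []
LOAD_FAST i → push 3. Stack: [3]
LOAD_CONST → push 3. Stack: [3, 3]
COMPARE_OP bool(<) → 3 vs 3 = False. Stack: [False]
POP_JUMP_IF_FALSE → pop False; jump. Stack: []
LOAD_FAST s → push 19. Stack: [19]
RETURN_VALUE → return 19.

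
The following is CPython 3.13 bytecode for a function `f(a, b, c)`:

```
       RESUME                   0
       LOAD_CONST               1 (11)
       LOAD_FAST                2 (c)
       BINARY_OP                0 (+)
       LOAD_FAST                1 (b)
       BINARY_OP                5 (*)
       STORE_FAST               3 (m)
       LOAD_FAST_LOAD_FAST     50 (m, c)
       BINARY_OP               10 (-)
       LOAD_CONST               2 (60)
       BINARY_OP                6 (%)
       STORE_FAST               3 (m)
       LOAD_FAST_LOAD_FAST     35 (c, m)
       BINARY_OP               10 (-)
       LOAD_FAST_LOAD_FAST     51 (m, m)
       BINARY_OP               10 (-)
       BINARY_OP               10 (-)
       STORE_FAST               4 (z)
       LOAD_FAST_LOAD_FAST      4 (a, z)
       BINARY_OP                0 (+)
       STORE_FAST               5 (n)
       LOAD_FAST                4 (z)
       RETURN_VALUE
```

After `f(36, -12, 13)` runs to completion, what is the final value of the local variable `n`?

-10

LOAD_CONST → push 11. Stack: [11]
LOAD_FAST c → push 13. Stack: [11, 13]
BINARY_OP + → 11 + 13 = 24. Stack: [24]
LOAD_FAST b → push -12. Stack: [24, -12]
BINARY_OP * → 24 * -12 = -288. Stack: [-288]
STORE_FAST m → m=-288. Stack: []
LOAD_FAST_LOAD_FAST m,c → push -288,13. Stack: [-288, 13]
BINARY_OP - → -288 - 13 = -301. Stack: [-301]
LOAD_CONST → push 60. Stack: [-301, 60]
BINARY_OP % → -301 % 60 = 59. Stack: [59]
STORE_FAST m → m=59. Stack: []
LOAD_FAST_LOAD_FAST c,m → push 13,59. Stack: [13, 59]
BINARY_OP - → 13 - 59 = -46. Stack: [-46]
LOAD_FAST_LOAD_FAST m,m → push 59,59. Stack: [-46, 59, 59]
BINARY_OP - → 59 - 59 = 0. Stack: [-46, 0]
BINARY_OP - → -46 - 0 = -46. Stack: [-46]
STORE_FAST z → z=-46. Stack: []
LOAD_FAST_LOAD_FAST a,z → push 36,-46. Stack: [36, -46]
BINARY_OP + → 36 + -46 = -10. Stack: [-10]
STORE_FAST n → n=-10. Stack: []
LOAD_FAST z → push -46. Stack: [-46]
RETURN_VALUE → return -46.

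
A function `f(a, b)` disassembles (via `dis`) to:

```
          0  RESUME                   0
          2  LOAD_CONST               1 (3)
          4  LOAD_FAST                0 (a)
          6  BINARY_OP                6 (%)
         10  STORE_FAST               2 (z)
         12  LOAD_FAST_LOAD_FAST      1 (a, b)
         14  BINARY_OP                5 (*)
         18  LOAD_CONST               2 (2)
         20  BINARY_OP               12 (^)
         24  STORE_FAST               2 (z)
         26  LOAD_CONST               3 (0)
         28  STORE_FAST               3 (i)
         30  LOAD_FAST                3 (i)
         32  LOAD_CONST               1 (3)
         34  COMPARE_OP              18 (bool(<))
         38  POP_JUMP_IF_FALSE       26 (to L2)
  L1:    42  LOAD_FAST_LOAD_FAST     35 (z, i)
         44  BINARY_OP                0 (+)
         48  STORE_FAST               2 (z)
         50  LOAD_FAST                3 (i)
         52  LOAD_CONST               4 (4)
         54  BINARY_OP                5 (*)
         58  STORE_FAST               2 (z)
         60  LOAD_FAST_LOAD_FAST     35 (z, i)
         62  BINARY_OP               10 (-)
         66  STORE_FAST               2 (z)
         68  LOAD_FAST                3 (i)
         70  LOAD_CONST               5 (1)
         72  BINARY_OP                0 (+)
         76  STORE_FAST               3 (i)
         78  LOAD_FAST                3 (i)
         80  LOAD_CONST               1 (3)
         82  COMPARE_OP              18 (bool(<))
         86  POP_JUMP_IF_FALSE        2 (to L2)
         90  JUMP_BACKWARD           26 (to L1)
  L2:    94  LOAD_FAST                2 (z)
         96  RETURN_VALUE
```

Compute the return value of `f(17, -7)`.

LOAD_CONST → push 3
LOAD_FAST a → push 17
BINARY_OP % → 3 % 17 = 3
STORE_FAST z → z=3
LOAD_FAST_LOAD_FAST a,b → push 17,-7
BINARY_OP * → 17 * -7 = -119
LOAD_CONST → push 2
BINARY_OP ^ → -119 ^ 2 = -117
STORE_FAST z → z=-117
LOAD_CONST → push 0
STORE_FAST i → i=0
LOAD_FAST i → push 0
LOAD_CONST → push 3
COMPARE_OP bool(<) → 0 vs 3 = True
POP_JUMP_IF_FALSE → pop True; no jump
LOAD_FAST_LOAD_FAST z,i → push -117,0
BINARY_OP + → -117 + 0 = -117
STORE_FAST z → z=-117
LOAD_FAST i → push 0
LOAD_CONST → push 4
BINARY_OP * → 0 * 4 = 0
STORE_FAST z → z=0
LOAD_FAST_LOAD_FAST z,i → push 0,0
BINARY_OP - → 0 - 0 = 0
STORE_FAST z → z=0
LOAD_FAST i → push 0
LOAD_CONST → push 1
BINARY_OP + → 0 + 1 = 1
STORE_FAST i → i=1
LOAD_FAST i → push 1
LOAD_CONST → push 3
COMPARE_OP bool(<) → 1 vs 3 = True
POP_JUMP_IF_FALSE → pop True; no jump
LOAD_FAST_LOAD_FAST z,i → push 0,1
BINARY_OP + → 0 + 1 = 1
STORE_FAST z → z=1
LOAD_FAST i → push 1
LOAD_CONST → push 4
BINARY_OP * → 1 * 4 = 4
STORE_FAST z → z=4
LOAD_FAST_LOAD_FAST z,i → push 4,1
BINARY_OP - → 4 - 1 = 3
STORE_FAST z → z=3
LOAD_FAST i → push 1
LOAD_CONST → push 1
BINARY_OP + → 1 + 1 = 2
STORE_FAST i → i=2
LOAD_FAST i → push 2
LOAD_CONST → push 3
COMPARE_OP bool(<) → 2 vs 3 = True
POP_JUMP_IF_FALSE → pop True; no jump
LOAD_FAST_LOAD_FAST z,i → push 3,2
BINARY_OP + → 3 + 2 = 5
STORE_FAST z → z=5
LOAD_FAST i → push 2
LOAD_CONST → push 4
BINARY_OP * → 2 * 4 = 8
STORE_FAST z → z=8
LOAD_FAST_LOAD_FAST z,i → push 8,2
BINARY_OP - → 8 - 2 = 6
STORE_FAST z → z=6
LOAD_FAST i → push 2
LOAD_CONST → push 1
BINARY_OP + → 2 + 1 = 3
STORE_FAST i → i=3
LOAD_FAST i → push 3
LOAD_CONST → push 3
COMPARE_OP bool(<) → 3 vs 3 = False
POP_JUMP_IF_FALSE → pop False; jump
LOAD_FAST z → push 6
RETURN_VALUE → return 6.

6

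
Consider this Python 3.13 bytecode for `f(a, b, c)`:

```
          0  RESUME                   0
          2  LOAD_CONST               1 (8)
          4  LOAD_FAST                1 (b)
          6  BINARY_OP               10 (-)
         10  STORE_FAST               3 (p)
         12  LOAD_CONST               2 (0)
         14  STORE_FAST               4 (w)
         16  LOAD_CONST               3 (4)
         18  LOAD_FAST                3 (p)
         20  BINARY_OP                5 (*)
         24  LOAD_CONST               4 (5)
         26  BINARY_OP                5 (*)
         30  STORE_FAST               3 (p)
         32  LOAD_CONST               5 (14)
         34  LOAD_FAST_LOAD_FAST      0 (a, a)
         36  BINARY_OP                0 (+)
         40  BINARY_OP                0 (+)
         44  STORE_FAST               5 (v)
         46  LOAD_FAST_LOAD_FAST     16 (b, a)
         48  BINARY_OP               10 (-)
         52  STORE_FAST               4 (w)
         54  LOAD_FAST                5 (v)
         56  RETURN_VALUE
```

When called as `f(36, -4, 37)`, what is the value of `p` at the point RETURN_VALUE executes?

LOAD_CONST → push 8. Stack: [8]
LOAD_FAST b → push -4. Stack: [8, -4]
BINARY_OP - → 8 - -4 = 12. Stack: [12]
STORE_FAST p → p=12. Stack: []
LOAD_CONST → push 0. Stack: [0]
STORE_FAST w → w=0. Stack: []
LOAD_CONST → push 4. Stack: [4]
LOAD_FAST p → push 12. Stack: [4, 12]
BINARY_OP * → 4 * 12 = 48. Stack: [48]
LOAD_CONST → push 5. Stack: [48, 5]
BINARY_OP * → 48 * 5 = 240. Stack: [240]
STORE_FAST p → p=240. Stack: []
LOAD_CONST → push 14. Stack: [14]
LOAD_FAST_LOAD_FAST a,a → push 36,36. Stack: [14, 36, 36]
BINARY_OP + → 36 + 36 = 72. Stack: [14, 72]
BINARY_OP + → 14 + 72 = 86. Stack: [86]
STORE_FAST v → v=86. Stack: []
LOAD_FAST_LOAD_FAST b,a → push -4,36. Stack: [-4, 36]
BINARY_OP - → -4 - 36 = -40. Stack: [-40]
STORE_FAST w → w=-40. Stack: []
LOAD_FAST v → push 86. Stack: [86]
RETURN_VALUE → return 86.

240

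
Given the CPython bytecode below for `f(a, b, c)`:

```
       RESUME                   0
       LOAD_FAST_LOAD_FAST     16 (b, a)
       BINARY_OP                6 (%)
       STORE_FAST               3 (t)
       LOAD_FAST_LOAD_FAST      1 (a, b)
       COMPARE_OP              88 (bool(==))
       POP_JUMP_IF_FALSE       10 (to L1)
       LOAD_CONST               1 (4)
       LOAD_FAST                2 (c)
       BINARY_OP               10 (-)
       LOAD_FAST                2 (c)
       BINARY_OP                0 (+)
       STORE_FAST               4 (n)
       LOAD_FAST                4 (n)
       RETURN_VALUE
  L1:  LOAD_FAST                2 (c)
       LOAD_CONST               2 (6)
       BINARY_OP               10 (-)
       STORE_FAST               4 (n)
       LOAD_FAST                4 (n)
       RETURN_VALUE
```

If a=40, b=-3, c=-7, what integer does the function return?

-13

LOAD_FAST_LOAD_FAST b,a → push -3,40. Stack: [-3, 40]
BINARY_OP % → -3 % 40 = 37. Stack: [37]
STORE_FAST t → t=37. Stack: []
LOAD_FAST_LOAD_FAST a,b → push 40,-3. Stack: [40, -3]
COMPARE_OP bool(==) → 40 vs -3 = False. Stack: [False]
POP_JUMP_IF_FALSE → pop False; jump. Stack: []
LOAD_FAST c → push -7. Stack: [-7]
LOAD_CONST → push 6. Stack: [-7, 6]
BINARY_OP - → -7 - 6 = -13. Stack: [-13]
STORE_FAST n → n=-13. Stack: []
LOAD_FAST n → push -13. Stack: [-13]
RETURN_VALUE → return -13.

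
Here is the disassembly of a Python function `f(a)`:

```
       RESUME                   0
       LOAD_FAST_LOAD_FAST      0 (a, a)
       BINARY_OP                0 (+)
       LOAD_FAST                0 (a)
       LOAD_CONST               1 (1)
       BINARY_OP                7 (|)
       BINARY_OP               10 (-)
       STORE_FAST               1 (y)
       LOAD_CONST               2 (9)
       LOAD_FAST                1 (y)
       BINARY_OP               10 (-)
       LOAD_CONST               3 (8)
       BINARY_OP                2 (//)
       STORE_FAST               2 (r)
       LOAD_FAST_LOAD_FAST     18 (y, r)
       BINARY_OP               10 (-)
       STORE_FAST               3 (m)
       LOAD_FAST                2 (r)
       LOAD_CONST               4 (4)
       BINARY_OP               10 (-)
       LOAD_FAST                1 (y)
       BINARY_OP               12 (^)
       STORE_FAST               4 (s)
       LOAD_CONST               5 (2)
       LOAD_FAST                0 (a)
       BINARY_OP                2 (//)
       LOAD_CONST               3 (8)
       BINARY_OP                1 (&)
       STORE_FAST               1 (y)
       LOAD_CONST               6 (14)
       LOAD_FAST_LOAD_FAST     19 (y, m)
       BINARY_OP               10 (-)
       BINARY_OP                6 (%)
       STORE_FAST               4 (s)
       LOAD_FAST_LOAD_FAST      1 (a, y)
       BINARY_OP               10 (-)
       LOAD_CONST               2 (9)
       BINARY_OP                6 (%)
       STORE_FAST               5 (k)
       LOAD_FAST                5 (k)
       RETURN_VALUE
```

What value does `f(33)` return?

6

LOAD_FAST_LOAD_FAST a,a → push 33,33. Stack: [33, 33]
BINARY_OP + → 33 + 33 = 66. Stack: [66]
LOAD_FAST a → push 33. Stack: [66, 33]
LOAD_CONST → push 1. Stack: [66, 33, 1]
BINARY_OP | → 33 | 1 = 33. Stack: [66, 33]
BINARY_OP - → 66 - 33 = 33. Stack: [33]
STORE_FAST y → y=33. Stack: []
LOAD_CONST → push 9. Stack: [9]
LOAD_FAST y → push 33. Stack: [9, 33]
BINARY_OP - → 9 - 33 = -24. Stack: [-24]
LOAD_CONST → push 8. Stack: [-24, 8]
BINARY_OP // → -24 // 8 = -3. Stack: [-3]
STORE_FAST r → r=-3. Stack: []
LOAD_FAST_LOAD_FAST y,r → push 33,-3. Stack: [33, -3]
BINARY_OP - → 33 - -3 = 36. Stack: [36]
STORE_FAST m → m=36. Stack: []
LOAD_FAST r → push -3. Stack: [-3]
LOAD_CONST → push 4. Stack: [-3, 4]
BINARY_OP - → -3 - 4 = -7. Stack: [-7]
LOAD_FAST y → push 33. Stack: [-7, 33]
BINARY_OP ^ → -7 ^ 33 = -40. Stack: [-40]
STORE_FAST s → s=-40. Stack: []
LOAD_CONST → push 2. Stack: [2]
LOAD_FAST a → push 33. Stack: [2, 33]
BINARY_OP // → 2 // 33 = 0. Stack: [0]
LOAD_CONST → push 8. Stack: [0, 8]
BINARY_OP & → 0 & 8 = 0. Stack: [0]
STORE_FAST y → y=0. Stack: []
LOAD_CONST → push 14. Stack: [14]
LOAD_FAST_LOAD_FAST y,m → push 0,36. Stack: [14, 0, 36]
BINARY_OP - → 0 - 36 = -36. Stack: [14, -36]
BINARY_OP % → 14 % -36 = -22. Stack: [-22]
STORE_FAST s → s=-22. Stack: []
LOAD_FAST_LOAD_FAST a,y → push 33,0. Stack: [33, 0]
BINARY_OP - → 33 - 0 = 33. Stack: [33]
LOAD_CONST → push 9. Stack: [33, 9]
BINARY_OP % → 33 % 9 = 6. Stack: [6]
STORE_FAST k → k=6. Stack: []
LOAD_FAST k → push 6. Stack: [6]
RETURN_VALUE → return 6.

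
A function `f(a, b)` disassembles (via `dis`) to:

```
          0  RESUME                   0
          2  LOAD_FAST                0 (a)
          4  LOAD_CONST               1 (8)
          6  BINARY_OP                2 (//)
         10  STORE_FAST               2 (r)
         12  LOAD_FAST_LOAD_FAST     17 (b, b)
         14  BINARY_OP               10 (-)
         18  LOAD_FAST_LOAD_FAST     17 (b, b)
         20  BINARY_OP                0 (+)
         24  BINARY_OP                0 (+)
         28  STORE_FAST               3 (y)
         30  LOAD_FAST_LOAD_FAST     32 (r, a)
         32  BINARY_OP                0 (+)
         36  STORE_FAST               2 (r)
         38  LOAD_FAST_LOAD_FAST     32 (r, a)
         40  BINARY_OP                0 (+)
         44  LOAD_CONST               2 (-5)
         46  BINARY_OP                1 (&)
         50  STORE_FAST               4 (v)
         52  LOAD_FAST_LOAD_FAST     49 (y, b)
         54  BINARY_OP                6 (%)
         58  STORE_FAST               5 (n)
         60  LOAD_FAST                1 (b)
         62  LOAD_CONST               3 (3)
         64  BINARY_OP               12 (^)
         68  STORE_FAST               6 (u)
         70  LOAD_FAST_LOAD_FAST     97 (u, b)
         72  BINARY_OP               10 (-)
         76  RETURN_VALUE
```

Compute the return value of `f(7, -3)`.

1

LOAD_FAST a → push 7. Stack: [7]
LOAD_CONST → push 8. Stack: [7, 8]
BINARY_OP // → 7 // 8 = 0. Stack: [0]
STORE_FAST r → r=0. Stack: []
LOAD_FAST_LOAD_FAST b,b → push -3,-3. Stack: [-3, -3]
BINARY_OP - → -3 - -3 = 0. Stack: [0]
LOAD_FAST_LOAD_FAST b,b → push -3,-3. Stack: [0, -3, -3]
BINARY_OP + → -3 + -3 = -6. Stack: [0, -6]
BINARY_OP + → 0 + -6 = -6. Stack: [-6]
STORE_FAST y → y=-6. Stack: []
LOAD_FAST_LOAD_FAST r,a → push 0,7. Stack: [0, 7]
BINARY_OP + → 0 + 7 = 7. Stack: [7]
STORE_FAST r → r=7. Stack: []
LOAD_FAST_LOAD_FAST r,a → push 7,7. Stack: [7, 7]
BINARY_OP + → 7 + 7 = 14. Stack: [14]
LOAD_CONST → push -5. Stack: [14, -5]
BINARY_OP & → 14 & -5 = 10. Stack: [10]
STORE_FAST v → v=10. Stack: []
LOAD_FAST_LOAD_FAST y,b → push -6,-3. Stack: [-6, -3]
BINARY_OP % → -6 % -3 = 0. Stack: [0]
STORE_FAST n → n=0. Stack: []
LOAD_FAST b → push -3. Stack: [-3]
LOAD_CONST → push 3. Stack: [-3, 3]
BINARY_OP ^ → -3 ^ 3 = -2. Stack: [-2]
STORE_FAST u → u=-2. Stack: []
LOAD_FAST_LOAD_FAST u,b → push -2,-3. Stack: [-2, -3]
BINARY_OP - → -2 - -3 = 1. Stack: [1]
RETURN_VALUE → return 1.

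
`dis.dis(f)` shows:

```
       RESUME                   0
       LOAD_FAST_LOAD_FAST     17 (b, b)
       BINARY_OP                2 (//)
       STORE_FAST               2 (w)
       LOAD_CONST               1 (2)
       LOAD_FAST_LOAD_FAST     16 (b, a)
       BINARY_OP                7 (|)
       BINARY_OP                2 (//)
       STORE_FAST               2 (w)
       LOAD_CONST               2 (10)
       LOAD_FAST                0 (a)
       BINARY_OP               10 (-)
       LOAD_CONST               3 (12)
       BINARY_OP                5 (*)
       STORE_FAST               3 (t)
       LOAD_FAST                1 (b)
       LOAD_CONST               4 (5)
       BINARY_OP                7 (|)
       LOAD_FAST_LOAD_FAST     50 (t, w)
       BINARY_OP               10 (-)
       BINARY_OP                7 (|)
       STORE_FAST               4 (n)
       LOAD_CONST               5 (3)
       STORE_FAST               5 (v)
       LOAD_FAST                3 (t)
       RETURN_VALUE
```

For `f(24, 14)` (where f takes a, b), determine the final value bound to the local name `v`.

LOAD_FAST_LOAD_FAST b,b → push 14,14. Stack: [14, 14]
BINARY_OP // → 14 // 14 = 1. Stack: [1]
STORE_FAST w → w=1. Stack: []
LOAD_CONST → push 2. Stack: [2]
LOAD_FAST_LOAD_FAST b,a → push 14,24. Stack: [2, 14, 24]
BINARY_OP | → 14 | 24 = 30. Stack: [2, 30]
BINARY_OP // → 2 // 30 = 0. Stack: [0]
STORE_FAST w → w=0. Stack: []
LOAD_CONST → push 10. Stack: [10]
LOAD_FAST a → push 24. Stack: [10, 24]
BINARY_OP - → 10 - 24 = -14. Stack: [-14]
LOAD_CONST → push 12. Stack: [-14, 12]
BINARY_OP * → -14 * 12 = -168. Stack: [-168]
STORE_FAST t → t=-168. Stack: []
LOAD_FAST b → push 14. Stack: [14]
LOAD_CONST → push 5. Stack: [14, 5]
BINARY_OP | → 14 | 5 = 15. Stack: [15]
LOAD_FAST_LOAD_FAST t,w → push -168,0. Stack: [15, -168, 0]
BINARY_OP - → -168 - 0 = -168. Stack: [15, -168]
BINARY_OP | → 15 | -168 = -161. Stack: [-161]
STORE_FAST n → n=-161. Stack: []
LOAD_CONST → push 3. Stack: [3]
STORE_FAST v → v=3. Stack: []
LOAD_FAST t → push -168. Stack: [-168]
RETURN_VALUE → return -168.

3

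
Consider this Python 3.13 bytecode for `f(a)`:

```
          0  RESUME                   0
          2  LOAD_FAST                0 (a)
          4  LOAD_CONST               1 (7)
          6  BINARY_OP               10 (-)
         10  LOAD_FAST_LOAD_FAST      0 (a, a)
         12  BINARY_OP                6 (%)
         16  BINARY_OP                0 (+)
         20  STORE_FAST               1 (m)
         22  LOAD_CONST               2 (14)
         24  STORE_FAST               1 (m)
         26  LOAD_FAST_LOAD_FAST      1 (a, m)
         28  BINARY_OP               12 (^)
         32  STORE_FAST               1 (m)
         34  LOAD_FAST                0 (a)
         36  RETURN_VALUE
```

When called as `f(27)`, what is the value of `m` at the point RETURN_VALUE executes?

LOAD_FAST a → push 27. Stack: [27]
LOAD_CONST → push 7. Stack: [27, 7]
BINARY_OP - → 27 - 7 = 20. Stack: [20]
LOAD_FAST_LOAD_FAST a,a → push 27,27. Stack: [20, 27, 27]
BINARY_OP % → 27 % 27 = 0. Stack: [20, 0]
BINARY_OP + → 20 + 0 = 20. Stack: [20]
STORE_FAST m → m=20. Stack: []
LOAD_CONST → push 14. Stack: [14]
STORE_FAST m → m=14. Stack: []
LOAD_FAST_LOAD_FAST a,m → push 27,14. Stack: [27, 14]
BINARY_OP ^ → 27 ^ 14 = 21. Stack: [21]
STORE_FAST m → m=21. Stack: []
LOAD_FAST a → push 27. Stack: [27]
RETURN_VALUE → return 27.

21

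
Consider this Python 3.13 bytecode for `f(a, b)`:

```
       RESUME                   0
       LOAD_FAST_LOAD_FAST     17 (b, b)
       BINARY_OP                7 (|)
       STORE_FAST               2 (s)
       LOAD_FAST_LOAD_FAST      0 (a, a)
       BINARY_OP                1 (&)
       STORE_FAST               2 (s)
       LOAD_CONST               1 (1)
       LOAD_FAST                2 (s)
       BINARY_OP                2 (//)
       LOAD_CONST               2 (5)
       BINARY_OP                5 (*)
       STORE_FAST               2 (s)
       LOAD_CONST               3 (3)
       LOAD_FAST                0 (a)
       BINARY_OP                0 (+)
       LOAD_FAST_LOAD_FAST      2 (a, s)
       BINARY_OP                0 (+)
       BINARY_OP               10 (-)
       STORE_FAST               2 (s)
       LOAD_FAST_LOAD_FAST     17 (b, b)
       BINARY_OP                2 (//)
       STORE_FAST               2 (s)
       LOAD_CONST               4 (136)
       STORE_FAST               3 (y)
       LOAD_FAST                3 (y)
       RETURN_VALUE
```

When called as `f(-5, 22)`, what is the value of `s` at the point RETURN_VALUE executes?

1

LOAD_FAST_LOAD_FAST b,b → push 22,22. Stack: [22, 22]
BINARY_OP | → 22 | 22 = 22. Stack: [22]
STORE_FAST s → s=22. Stack: []
LOAD_FAST_LOAD_FAST a,a → push -5,-5. Stack: [-5, -5]
BINARY_OP & → -5 & -5 = -5. Stack: [-5]
STORE_FAST s → s=-5. Stack: []
LOAD_CONST → push 1. Stack: [1]
LOAD_FAST s → push -5. Stack: [1, -5]
BINARY_OP // → 1 // -5 = -1. Stack: [-1]
LOAD_CONST → push 5. Stack: [-1, 5]
BINARY_OP * → -1 * 5 = -5. Stack: [-5]
STORE_FAST s → s=-5. Stack: []
LOAD_CONST → push 3. Stack: [3]
LOAD_FAST a → push -5. Stack: [3, -5]
BINARY_OP + → 3 + -5 = -2. Stack: [-2]
LOAD_FAST_LOAD_FAST a,s → push -5,-5. Stack: [-2, -5, -5]
BINARY_OP + → -5 + -5 = -10. Stack: [-2, -10]
BINARY_OP - → -2 - -10 = 8. Stack: [8]
STORE_FAST s → s=8. Stack: []
LOAD_FAST_LOAD_FAST b,b → push 22,22. Stack: [22, 22]
BINARY_OP // → 22 // 22 = 1. Stack: [1]
STORE_FAST s → s=1. Stack: []
LOAD_CONST → push 136. Stack: [136]
STORE_FAST y → y=136. Stack: []
LOAD_FAST y → push 136. Stack: [136]
RETURN_VALUE → return 136.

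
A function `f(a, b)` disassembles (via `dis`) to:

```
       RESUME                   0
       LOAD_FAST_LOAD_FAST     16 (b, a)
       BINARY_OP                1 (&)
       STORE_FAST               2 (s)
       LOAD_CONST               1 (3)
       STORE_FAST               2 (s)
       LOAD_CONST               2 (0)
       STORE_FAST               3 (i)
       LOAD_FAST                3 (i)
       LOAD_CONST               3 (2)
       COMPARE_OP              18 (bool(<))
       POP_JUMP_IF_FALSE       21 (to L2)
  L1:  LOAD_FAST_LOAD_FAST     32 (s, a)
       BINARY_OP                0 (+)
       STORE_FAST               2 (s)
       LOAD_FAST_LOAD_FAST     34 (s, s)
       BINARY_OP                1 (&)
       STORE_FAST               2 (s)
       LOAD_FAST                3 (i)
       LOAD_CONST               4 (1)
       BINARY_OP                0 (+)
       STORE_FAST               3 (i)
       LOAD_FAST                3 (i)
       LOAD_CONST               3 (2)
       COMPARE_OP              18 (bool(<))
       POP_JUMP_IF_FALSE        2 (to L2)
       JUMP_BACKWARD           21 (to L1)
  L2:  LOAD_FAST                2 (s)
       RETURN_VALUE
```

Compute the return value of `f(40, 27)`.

LOAD_FAST_LOAD_FAST b,a → push 27,40. Stack: [27, 40]
BINARY_OP & → 27 & 40 = 8. Stack: [8]
STORE_FAST s → s=8. Stack: []
LOAD_CONST → push 3. Stack: [3]
STORE_FAST s → s=3. Stack: []
LOAD_CONST → push 0. Stack: [0]
STORE_FAST i → i=0. Stack: []
LOAD_FAST i → push 0. Stack: [0]
LOAD_CONST → push 2. Stack: [0, 2]
COMPARE_OP bool(<) → 0 vs 2 = True. Stack: [True]
POP_JUMP_IF_FALSE → pop True; no jump. Stack: []
LOAD_FAST_LOAD_FAST s,a → push 3,40. Stack: [3, 40]
BINARY_OP + → 3 + 40 = 43. Stack: [43]
STORE_FAST s → s=43. Stack: []
LOAD_FAST_LOAD_FAST s,s → push 43,43. Stack: [43, 43]
BINARY_OP & → 43 & 43 = 43. Stack: [43]
STORE_FAST s → s=43. Stack: []
LOAD_FAST i → push 0. Stack: [0]
LOAD_CONST → push 1. Stack: [0, 1]
BINARY_OP + → 0 + 1 = 1. Stack: [1]
STORE_FAST i → i=1. Stack: []
LOAD_FAST i → push 1. Stack: [1]
LOAD_CONST → push 2. Stack: [1, 2]
COMPARE_OP bool(<) → 1 vs 2 = True. Stack: [True]
POP_JUMP_IF_FALSE → pop True; no jump. Stack: []
LOAD_FAST_LOAD_FAST s,a → push 43,40. Stack: [43, 40]
BINARY_OP + → 43 + 40 = 83. Stack: [83]
STORE_FAST s → s=83. Stack: []
LOAD_FAST_LOAD_FAST s,s → push 83,83. Stack: [83, 83]
BINARY_OP & → 83 & 83 = 83. Stack: [83]
STORE_FAST s → s=83. Stack: []
LOAD_FAST i → push 1. Stack: [1]
LOAD_CONST → push 1. Stack: [1, 1]
BINARY_OP + → 1 + 1 = 2. Stack: [2]
STORE_FAST i → i=2. Stack: []
LOAD_FAST i → push 2. Stack: [2]
LOAD_CONST → push 2. Stack: [2, 2]
COMPARE_OP bool(<) → 2 vs 2 = False. Stack: [False]
POP_JUMP_IF_FALSE → pop False; jump. Stack: []
LOAD_FAST s → push 83. Stack: [83]
RETURN_VALUE → return 83.

83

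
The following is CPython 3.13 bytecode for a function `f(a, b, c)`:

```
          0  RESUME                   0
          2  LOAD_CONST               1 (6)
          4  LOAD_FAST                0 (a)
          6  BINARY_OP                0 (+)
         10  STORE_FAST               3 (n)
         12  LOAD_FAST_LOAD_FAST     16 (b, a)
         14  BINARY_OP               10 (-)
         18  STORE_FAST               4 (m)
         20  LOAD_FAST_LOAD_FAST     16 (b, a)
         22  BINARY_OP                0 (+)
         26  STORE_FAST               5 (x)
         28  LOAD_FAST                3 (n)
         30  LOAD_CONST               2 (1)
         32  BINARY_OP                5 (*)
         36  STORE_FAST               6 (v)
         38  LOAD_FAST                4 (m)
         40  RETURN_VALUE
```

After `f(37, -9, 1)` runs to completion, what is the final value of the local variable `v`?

LOAD_CONST → push 6. Stack: [6]
LOAD_FAST a → push 37. Stack: [6, 37]
BINARY_OP + → 6 + 37 = 43. Stack: [43]
STORE_FAST n → n=43. Stack: []
LOAD_FAST_LOAD_FAST b,a → push -9,37. Stack: [-9, 37]
BINARY_OP - → -9 - 37 = -46. Stack: [-46]
STORE_FAST m → m=-46. Stack: []
LOAD_FAST_LOAD_FAST b,a → push -9,37. Stack: [-9, 37]
BINARY_OP + → -9 + 37 = 28. Stack: [28]
STORE_FAST x → x=28. Stack: []
LOAD_FAST n → push 43. Stack: [43]
LOAD_CONST → push 1. Stack: [43, 1]
BINARY_OP * → 43 * 1 = 43. Stack: [43]
STORE_FAST v → v=43. Stack: []
LOAD_FAST m → push -46. Stack: [-46]
RETURN_VALUE → return -46.

43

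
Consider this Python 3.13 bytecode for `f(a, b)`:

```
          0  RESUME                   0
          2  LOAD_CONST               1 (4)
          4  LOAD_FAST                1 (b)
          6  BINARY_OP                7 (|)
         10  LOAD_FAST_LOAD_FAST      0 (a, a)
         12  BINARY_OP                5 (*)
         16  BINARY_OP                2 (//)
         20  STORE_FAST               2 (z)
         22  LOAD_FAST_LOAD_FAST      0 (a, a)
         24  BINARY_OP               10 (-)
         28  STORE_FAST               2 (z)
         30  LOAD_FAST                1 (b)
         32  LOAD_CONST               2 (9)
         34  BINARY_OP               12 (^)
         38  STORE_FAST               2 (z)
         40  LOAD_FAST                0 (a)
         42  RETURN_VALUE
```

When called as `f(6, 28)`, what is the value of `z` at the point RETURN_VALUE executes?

21

LOAD_CONST → push 4. Stack: [4]
LOAD_FAST b → push 28. Stack: [4, 28]
BINARY_OP | → 4 | 28 = 28. Stack: [28]
LOAD_FAST_LOAD_FAST a,a → push 6,6. Stack: [28, 6, 6]
BINARY_OP * → 6 * 6 = 36. Stack: [28, 36]
BINARY_OP // → 28 // 36 = 0. Stack: [0]
STORE_FAST z → z=0. Stack: []
LOAD_FAST_LOAD_FAST a,a → push 6,6. Stack: [6, 6]
BINARY_OP - → 6 - 6 = 0. Stack: [0]
STORE_FAST z → z=0. Stack: []
LOAD_FAST b → push 28. Stack: [28]
LOAD_CONST → push 9. Stack: [28, 9]
BINARY_OP ^ → 28 ^ 9 = 21. Stack: [21]
STORE_FAST z → z=21. Stack: []
LOAD_FAST a → push 6. Stack: [6]
RETURN_VALUE → return 6.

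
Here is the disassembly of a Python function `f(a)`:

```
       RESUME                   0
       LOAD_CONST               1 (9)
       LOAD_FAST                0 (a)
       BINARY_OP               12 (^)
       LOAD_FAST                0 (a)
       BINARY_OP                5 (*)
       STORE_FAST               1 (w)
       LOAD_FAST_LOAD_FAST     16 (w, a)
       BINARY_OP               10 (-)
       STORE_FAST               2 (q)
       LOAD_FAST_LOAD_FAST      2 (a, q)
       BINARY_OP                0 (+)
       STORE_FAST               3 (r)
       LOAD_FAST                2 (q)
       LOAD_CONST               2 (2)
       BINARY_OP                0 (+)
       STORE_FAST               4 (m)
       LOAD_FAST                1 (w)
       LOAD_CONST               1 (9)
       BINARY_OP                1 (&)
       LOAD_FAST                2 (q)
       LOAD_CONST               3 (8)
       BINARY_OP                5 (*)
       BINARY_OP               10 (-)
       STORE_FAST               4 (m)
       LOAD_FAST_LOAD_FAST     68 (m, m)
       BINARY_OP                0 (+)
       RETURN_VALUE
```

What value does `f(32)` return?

LOAD_CONST → push 9. Stack: [9]
LOAD_FAST a → push 32. Stack: [9, 32]
BINARY_OP ^ → 9 ^ 32 = 41. Stack: [41]
LOAD_FAST a → push 32. Stack: [41, 32]
BINARY_OP * → 41 * 32 = 1312. Stack: [1312]
STORE_FAST w → w=1312. Stack: []
LOAD_FAST_LOAD_FAST w,a → push 1312,32. Stack: [1312, 32]
BINARY_OP - → 1312 - 32 = 1280. Stack: [1280]
STORE_FAST q → q=1280. Stack: []
LOAD_FAST_LOAD_FAST a,q → push 32,1280. Stack: [32, 1280]
BINARY_OP + → 32 + 1280 = 1312. Stack: [1312]
STORE_FAST r → r=1312. Stack: []
LOAD_FAST q → push 1280. Stack: [1280]
LOAD_CONST → push 2. Stack: [1280, 2]
BINARY_OP + → 1280 + 2 = 1282. Stack: [1282]
STORE_FAST m → m=1282. Stack: []
LOAD_FAST w → push 1312. Stack: [1312]
LOAD_CONST → push 9. Stack: [1312, 9]
BINARY_OP & → 1312 & 9 = 0. Stack: [0]
LOAD_FAST q → push 1280. Stack: [0, 1280]
LOAD_CONST → push 8. Stack: [0, 1280, 8]
BINARY_OP * → 1280 * 8 = 10240. Stack: [0, 10240]
BINARY_OP - → 0 - 10240 = -10240. Stack: [-10240]
STORE_FAST m → m=-10240. Stack: []
LOAD_FAST_LOAD_FAST m,m → push -10240,-10240. Stack: [-10240, -10240]
BINARY_OP + → -10240 + -10240 = -20480. Stack: [-20480]
RETURN_VALUE → return -20480.

-20480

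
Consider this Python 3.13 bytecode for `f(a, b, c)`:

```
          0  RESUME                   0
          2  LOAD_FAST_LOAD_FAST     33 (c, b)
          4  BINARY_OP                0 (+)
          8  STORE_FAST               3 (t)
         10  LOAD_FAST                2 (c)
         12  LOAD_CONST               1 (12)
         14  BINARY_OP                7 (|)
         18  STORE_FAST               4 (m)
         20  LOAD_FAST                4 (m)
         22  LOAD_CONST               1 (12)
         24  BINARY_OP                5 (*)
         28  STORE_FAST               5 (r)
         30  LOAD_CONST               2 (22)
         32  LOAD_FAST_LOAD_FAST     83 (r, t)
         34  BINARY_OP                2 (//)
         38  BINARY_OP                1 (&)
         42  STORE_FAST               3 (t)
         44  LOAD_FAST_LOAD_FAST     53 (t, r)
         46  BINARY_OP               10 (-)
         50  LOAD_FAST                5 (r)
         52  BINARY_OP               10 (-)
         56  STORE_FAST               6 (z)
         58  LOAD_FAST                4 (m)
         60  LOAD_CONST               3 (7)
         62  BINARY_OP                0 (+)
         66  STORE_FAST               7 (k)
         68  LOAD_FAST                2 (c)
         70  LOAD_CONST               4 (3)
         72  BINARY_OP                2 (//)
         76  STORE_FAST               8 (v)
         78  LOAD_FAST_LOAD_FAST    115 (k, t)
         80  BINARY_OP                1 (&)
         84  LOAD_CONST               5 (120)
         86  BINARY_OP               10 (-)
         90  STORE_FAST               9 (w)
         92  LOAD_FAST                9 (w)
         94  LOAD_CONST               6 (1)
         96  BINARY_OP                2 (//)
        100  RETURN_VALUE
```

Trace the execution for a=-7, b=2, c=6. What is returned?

LOAD_FAST_LOAD_FAST c,b → push 6,2. Stack: [6, 2]
BINARY_OP + → 6 + 2 = 8. Stack: [8]
STORE_FAST t → t=8. Stack: []
LOAD_FAST c → push 6. Stack: [6]
LOAD_CONST → push 12. Stack: [6, 12]
BINARY_OP | → 6 | 12 = 14. Stack: [14]
STORE_FAST m → m=14. Stack: []
LOAD_FAST m → push 14. Stack: [14]
LOAD_CONST → push 12. Stack: [14, 12]
BINARY_OP * → 14 * 12 = 168. Stack: [168]
STORE_FAST r → r=168. Stack: []
LOAD_CONST → push 22. Stack: [22]
LOAD_FAST_LOAD_FAST r,t → push 168,8. Stack: [22, 168, 8]
BINARY_OP // → 168 // 8 = 21. Stack: [22, 21]
BINARY_OP & → 22 & 21 = 20. Stack: [20]
STORE_FAST t → t=20. Stack: []
LOAD_FAST_LOAD_FAST t,r → push 20,168. Stack: [20, 168]
BINARY_OP - → 20 - 168 = -148. Stack: [-148]
LOAD_FAST r → push 168. Stack: [-148, 168]
BINARY_OP - → -148 - 168 = -316. Stack: [-316]
STORE_FAST z → z=-316. Stack: []
LOAD_FAST m → push 14. Stack: [14]
LOAD_CONST → push 7. Stack: [14, 7]
BINARY_OP + → 14 + 7 = 21. Stack: [21]
STORE_FAST k → k=21. Stack: []
LOAD_FAST c → push 6. Stack: [6]
LOAD_CONST → push 3. Stack: [6, 3]
BINARY_OP // → 6 // 3 = 2. Stack: [2]
STORE_FAST v → v=2. Stack: []
LOAD_FAST_LOAD_FAST k,t → push 21,20. Stack: [21, 20]
BINARY_OP & → 21 & 20 = 20. Stack: [20]
LOAD_CONST → push 120. Stack: [20, 120]
BINARY_OP - → 20 - 120 = -100. Stack: [-100]
STORE_FAST w → w=-100. Stack: []
LOAD_FAST w → push -100. Stack: [-100]
LOAD_CONST → push 1. Stack: [-100, 1]
BINARY_OP // → -100 // 1 = -100. Stack: [-100]
RETURN_VALUE → return -100.

-100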